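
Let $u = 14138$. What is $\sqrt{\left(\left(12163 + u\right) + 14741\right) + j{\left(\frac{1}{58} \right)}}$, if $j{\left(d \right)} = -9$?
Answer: $\sqrt{41033} \approx 202.57$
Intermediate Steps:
$\sqrt{\left(\left(12163 + u\right) + 14741\right) + j{\left(\frac{1}{58} \right)}} = \sqrt{\left(\left(12163 + 14138\right) + 14741\right) - 9} = \sqrt{\left(26301 + 14741\right) - 9} = \sqrt{41042 - 9} = \sqrt{41033}$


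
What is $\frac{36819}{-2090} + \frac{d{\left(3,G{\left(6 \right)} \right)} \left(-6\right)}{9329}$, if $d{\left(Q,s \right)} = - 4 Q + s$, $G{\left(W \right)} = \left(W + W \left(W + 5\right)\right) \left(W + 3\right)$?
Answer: $- \frac{18497889}{1026190} \approx -18.026$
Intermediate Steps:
$G{\left(W \right)} = \left(3 + W\right) \left(W + W \left(5 + W\right)\right)$ ($G{\left(W \right)} = \left(W + W \left(5 + W\right)\right) \left(3 + W\right) = \left(3 + W\right) \left(W + W \left(5 + W\right)\right)$)
$d{\left(Q,s \right)} = s - 4 Q$
$\frac{36819}{-2090} + \frac{d{\left(3,G{\left(6 \right)} \right)} \left(-6\right)}{9329} = \frac{36819}{-2090} + \frac{\left(6 \left(18 + 6^{2} + 9 \cdot 6\right) - 12\right) \left(-6\right)}{9329} = 36819 \left(- \frac{1}{2090}\right) + \left(6 \left(18 + 36 + 54\right) - 12\right) \left(-6\right) \frac{1}{9329} = - \frac{36819}{2090} + \left(6 \cdot 108 - 12\right) \left(-6\right) \frac{1}{9329} = - \frac{36819}{2090} + \left(648 - 12\right) \left(-6\right) \frac{1}{9329} = - \frac{36819}{2090} + 636 \left(-6\right) \frac{1}{9329} = - \frac{36819}{2090} - \frac{3816}{9329} = - \frac{18497889}{1026190}$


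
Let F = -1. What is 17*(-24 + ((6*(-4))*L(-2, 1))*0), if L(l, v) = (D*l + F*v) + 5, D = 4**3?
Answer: -408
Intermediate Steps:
D = 64
L(l, v) = 5 - v + 64*l (L(l, v) = (64*l - v) + 5 = (-v + 64*l) + 5 = 5 - v + 64*l)
17*(-24 + ((6*(-4))*L(-2, 1))*0) = 17*(-24 + ((6*(-4))*(5 - 1*1 + 64*(-2)))*0) = 17*(-24 - 24*(5 - 1 - 128)*0) = 17*(-24 - 24*(-124)*0) = 17*(-24 + 2976*0) = 17*(-24 + 0) = 17*(-24) = -408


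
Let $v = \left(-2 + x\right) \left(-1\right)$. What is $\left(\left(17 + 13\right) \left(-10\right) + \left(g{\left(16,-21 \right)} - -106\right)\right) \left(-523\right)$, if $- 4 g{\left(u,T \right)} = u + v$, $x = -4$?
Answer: $\frac{208677}{2} \approx 1.0434 \cdot 10^{5}$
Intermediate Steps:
$v = 6$ ($v = \left(-2 - 4\right) \left(-1\right) = \left(-6\right) \left(-1\right) = 6$)
$g{\left(u,T \right)} = - \frac{3}{2} - \frac{u}{4}$ ($g{\left(u,T \right)} = - \frac{u + 6}{4} = - \frac{6 + u}{4} = - \frac{3}{2} - \frac{u}{4}$)
$\left(\left(17 + 13\right) \left(-10\right) + \left(g{\left(16,-21 \right)} - -106\right)\right) \left(-523\right) = \left(\left(17 + 13\right) \left(-10\right) - - \frac{201}{2}\right) \left(-523\right) = \left(30 \left(-10\right) + \left(\left(- \frac{3}{2} - 4\right) + 106\right)\right) \left(-523\right) = \left(-300 + \left(- \frac{11}{2} + 106\right)\right) \left(-523\right) = \left(-300 + \frac{201}{2}\right) \left(-523\right) = \left(- \frac{399}{2}\right) \left(-523\right) = \frac{208677}{2}$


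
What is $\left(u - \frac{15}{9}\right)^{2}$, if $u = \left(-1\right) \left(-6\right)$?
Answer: $\frac{169}{9} \approx 18.778$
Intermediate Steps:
$u = 6$
$\left(u - \frac{15}{9}\right)^{2} = \left(6 - \frac{15}{9}\right)^{2} = \left(6 - \frac{5}{3}\right)^{2} = \left(\frac{13}{3}\right)^{2} = \frac{169}{9}$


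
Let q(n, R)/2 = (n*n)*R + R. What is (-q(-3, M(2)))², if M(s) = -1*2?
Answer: 1600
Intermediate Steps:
M(s) = -2
q(n, R) = 2*R + 2*R*n² (q(n, R) = 2*((n*n)*R + R) = 2*(n²*R + R) = 2*(R*n² + R) = 2*(R + R*n²) = 2*R + 2*R*n²)
(-q(-3, M(2)))² = (-2*(-2)*(1 + (-3)²))² = (-2*(-2)*(1 + 9))² = (-2*(-2)*10)² = (-1*(-40))² = 40² = 1600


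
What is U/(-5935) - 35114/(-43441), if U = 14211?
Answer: -408938461/257822335 ≈ -1.5861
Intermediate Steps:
U/(-5935) - 35114/(-43441) = 14211/(-5935) - 35114/(-43441) = 14211*(-1/5935) - 35114*(-1/43441) = -14211/5935 + 35114/43441 = -408938461/257822335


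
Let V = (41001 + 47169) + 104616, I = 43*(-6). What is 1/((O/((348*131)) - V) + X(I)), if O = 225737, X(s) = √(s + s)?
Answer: -400650248824428/77237776052078033665 - 4156531488*I*√129/77237776052078033665 ≈ -5.1872e-6 - 6.1122e-10*I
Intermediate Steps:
I = -258
V = 192786 (V = 88170 + 104616 = 192786)
X(s) = √2*√s (X(s) = √(2*s) = √2*√s)
1/((O/((348*131)) - V) + X(I)) = 1/((225737/((348*131)) - 1*192786) + √2*√(-258)) = 1/((225737/45588 - 192786) + √2*(I*√258)) = 1/((225737*(1/45588) - 192786) + 2*I*√129) = 1/((225737/45588 - 192786) + 2*I*√129) = 1/(-8788502431/45588 + 2*I*√129)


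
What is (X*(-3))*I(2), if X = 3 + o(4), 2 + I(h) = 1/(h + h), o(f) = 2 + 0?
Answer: 105/4 ≈ 26.250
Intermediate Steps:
o(f) = 2
I(h) = -2 + 1/(2*h) (I(h) = -2 + 1/(h + h) = -2 + 1/(2*h))
X = 5 (X = 3 + 2 = 5)
(X*(-3))*I(2) = (5*(-3))*(-2 + (½)/2) = -15*(-2 + (½)*(½)) = -15*(-2 + ¼) = -15*(-7/4) = 105/4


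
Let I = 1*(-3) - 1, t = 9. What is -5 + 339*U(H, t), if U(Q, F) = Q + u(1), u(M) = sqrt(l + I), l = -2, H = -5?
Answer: -1700 + 339*I*sqrt(6) ≈ -1700.0 + 830.38*I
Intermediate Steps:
I = -4 (I = -3 - 1 = -4)
u(M) = I*sqrt(6) (u(M) = sqrt(-2 - 4) = sqrt(-6) = I*sqrt(6))
U(Q, F) = Q + I*sqrt(6)
-5 + 339*U(H, t) = -5 + 339*(-5 + I*sqrt(6)) = -5 + (-1695 + 339*I*sqrt(6)) = -1700 + 339*I*sqrt(6)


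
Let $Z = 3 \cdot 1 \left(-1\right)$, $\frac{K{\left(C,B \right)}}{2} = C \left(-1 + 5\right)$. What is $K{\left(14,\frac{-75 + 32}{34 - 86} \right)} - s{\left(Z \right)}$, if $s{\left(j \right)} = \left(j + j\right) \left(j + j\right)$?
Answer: $76$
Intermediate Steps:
$K{\left(C,B \right)} = 8 C$ ($K{\left(C,B \right)} = 2 C \left(-1 + 5\right) = 2 C 4 = 2 \cdot 4 C = 8 C$)
$Z = -3$ ($Z = 3 \left(-1\right) = -3$)
$s{\left(j \right)} = 4 j^{2}$ ($s{\left(j \right)} = 2 j 2 j = 4 j^{2}$)
$K{\left(14,\frac{-75 + 32}{34 - 86} \right)} - s{\left(Z \right)} = 8 \cdot 14 - 4 \left(-3\right)^{2} = 112 - 4 \cdot 9 = 112 - 36 = 76$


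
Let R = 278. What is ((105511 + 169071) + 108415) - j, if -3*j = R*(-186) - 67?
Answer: 1097216/3 ≈ 3.6574e+5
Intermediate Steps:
j = 51775/3 (j = -(278*(-186) - 67)/3 = -(-51708 - 67)/3 = -1/3*(-51775) = 51775/3 ≈ 17258.)
((105511 + 169071) + 108415) - j = ((105511 + 169071) + 108415) - 1*51775/3 = (274582 + 108415) - 51775/3 = 382997 - 51775/3 = 1097216/3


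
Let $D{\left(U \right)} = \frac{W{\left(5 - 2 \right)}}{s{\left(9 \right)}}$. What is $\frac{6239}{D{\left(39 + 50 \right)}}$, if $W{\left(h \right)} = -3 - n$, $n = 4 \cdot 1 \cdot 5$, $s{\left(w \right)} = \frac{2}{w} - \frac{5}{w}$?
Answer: $\frac{6239}{69} \approx 90.42$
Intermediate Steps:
$s{\left(w \right)} = - \frac{3}{w}$
$n = 20$ ($n = 4 \cdot 5 = 20$)
$W{\left(h \right)} = -23$ ($W{\left(h \right)} = -3 - 20 = -23$)
$D{\left(U \right)} = 69$ ($D{\left(U \right)} = - \frac{23}{\left(-3\right) \frac{1}{9}} = - \frac{23}{- \frac{1}{3}} = \left(-23\right) \left(-3\right) = 69$)
$\frac{6239}{D{\left(39 + 50 \right)}} = \frac{6239}{69}$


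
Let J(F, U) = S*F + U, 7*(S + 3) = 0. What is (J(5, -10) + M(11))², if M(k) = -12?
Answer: 1369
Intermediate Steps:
S = -3 (S = -3 + (⅐)*0 = -3 + 0 = -3)
J(F, U) = U - 3*F (J(F, U) = -3*F + U = U - 3*F)
(J(5, -10) + M(11))² = ((-10 - 3*5) - 12)² = ((-10 - 15) - 12)² = (-25 - 12)² = (-37)² = 1369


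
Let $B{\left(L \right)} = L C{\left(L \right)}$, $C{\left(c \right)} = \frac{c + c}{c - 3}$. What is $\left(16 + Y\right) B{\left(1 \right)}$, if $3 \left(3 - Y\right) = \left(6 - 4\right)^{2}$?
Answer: $- \frac{53}{3} \approx -17.667$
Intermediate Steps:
$C{\left(c \right)} = \frac{2 c}{-3 + c}$
$Y = \frac{5}{3}$ ($Y = 3 - \frac{\left(6 - 4\right)^{2}}{3} = 3 - \frac{2^{2}}{3} = 3 - \frac{4}{3} = \frac{5}{3} \approx 1.6667$)
$B{\left(L \right)} = \frac{2 L^{2}}{-3 + L}$ ($B{\left(L \right)} = L \frac{2 L}{-3 + L} = \frac{2 L^{2}}{-3 + L}$)
$\left(16 + Y\right) B{\left(1 \right)} = \left(16 + \frac{5}{3}\right) \frac{2 \cdot 1^{2}}{-3 + 1} = \frac{53 \cdot 2 \cdot 1 \frac{1}{-2}}{3} = \frac{53 \cdot 2 \cdot 1 \left(- \frac{1}{2}\right)}{3} = \frac{53}{3} \left(-1\right) = - \frac{53}{3}$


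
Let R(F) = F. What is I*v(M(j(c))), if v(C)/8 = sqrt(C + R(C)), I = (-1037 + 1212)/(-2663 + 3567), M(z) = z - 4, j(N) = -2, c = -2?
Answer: 350*I*sqrt(3)/113 ≈ 5.3648*I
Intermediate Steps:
M(z) = -4 + z
I = 175/904 ≈ 0.19358
v(C) = 8*sqrt(2)*sqrt(C) (v(C) = 8*sqrt(C + C) = 8*sqrt(2*C) = 8*(sqrt(2)*sqrt(C)) = 8*sqrt(2)*sqrt(C))
I*v(M(j(c))) = 175*(8*sqrt(2)*sqrt(-4 - 2))/904 = 175*(8*sqrt(2)*sqrt(-6))/904 = 175*(8*sqrt(2)*(I*sqrt(6)))/904 = 175*(16*I*sqrt(3))/904 = 350*I*sqrt(3)/113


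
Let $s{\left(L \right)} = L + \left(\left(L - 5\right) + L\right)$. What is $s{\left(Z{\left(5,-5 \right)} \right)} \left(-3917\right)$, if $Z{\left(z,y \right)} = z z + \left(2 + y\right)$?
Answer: $-238937$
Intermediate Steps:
$Z{\left(z,y \right)} = 2 + y + z^{2}$ ($Z{\left(z,y \right)} = z^{2} + \left(2 + y\right) = 2 + y + z^{2}$)
$s{\left(L \right)} = -5 + 3 L$ ($s{\left(L \right)} = L + \left(\left(-5 + L\right) + L\right) = L + \left(-5 + 2 L\right) = -5 + 3 L$)
$s{\left(Z{\left(5,-5 \right)} \right)} \left(-3917\right) = \left(-5 + 3 \left(2 - 5 + 5^{2}\right)\right) \left(-3917\right) = \left(-5 + 3 \left(2 - 5 + 25\right)\right) \left(-3917\right) = \left(-5 + 3 \cdot 22\right) \left(-3917\right) = \left(-5 + 66\right) \left(-3917\right) = 61 \left(-3917\right) = -238937$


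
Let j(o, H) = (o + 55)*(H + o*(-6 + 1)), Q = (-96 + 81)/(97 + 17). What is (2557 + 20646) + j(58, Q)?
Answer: -364111/38 ≈ -9581.9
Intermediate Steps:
Q = -5/38 (Q = -15/114 = -15*1/114 = -5/38 ≈ -0.13158)
j(o, H) = (55 + o)*(H - 5*o) (j(o, H) = (55 + o)*(H + o*(-5)) = (55 + o)*(H - 5*o))
(2557 + 20646) + j(58, Q) = (2557 + 20646) + (-275*58 - 5*58² + 55*(-5/38) - 5/38*58) = 23203 + (-15950 - 5*3364 - 275/38 - 145/19) = 23203 + (-15950 - 16820 - 275/38 - 145/19) = 23203 - 1245825/38 = -364111/38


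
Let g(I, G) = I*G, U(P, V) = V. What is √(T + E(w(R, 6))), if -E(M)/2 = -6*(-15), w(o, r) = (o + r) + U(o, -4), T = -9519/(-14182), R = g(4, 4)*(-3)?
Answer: I*√36068243862/14182 ≈ 13.391*I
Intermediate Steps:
g(I, G) = G*I
R = -48 (R = (4*4)*(-3) = 16*(-3) = -48)
T = 9519/14182 (T = -9519*(-1/14182) = 9519/14182 ≈ 0.67120)
w(o, r) = -4 + o + r (w(o, r) = (o + r) - 4 = -4 + o + r)
E(M) = -180 (E(M) = -(-12)*(-15) = -2*90 = -180)
√(T + E(w(R, 6))) = √(9519/14182 - 180) = √(-2543241/14182) = I*√36068243862/14182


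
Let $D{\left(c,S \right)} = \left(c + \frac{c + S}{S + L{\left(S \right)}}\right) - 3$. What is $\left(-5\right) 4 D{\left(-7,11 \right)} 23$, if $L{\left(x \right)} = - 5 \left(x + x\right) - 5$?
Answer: $\frac{60030}{13} \approx 4617.7$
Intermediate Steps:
$L{\left(x \right)} = -5 - 10 x$ ($L{\left(x \right)} = - 5 \cdot 2 x - 5 = - 10 x - 5 = -5 - 10 x$)
$D{\left(c,S \right)} = -3 + c + \frac{S + c}{-5 - 9 S}$ ($D{\left(c,S \right)} = \left(c + \frac{c + S}{S - \left(5 + 10 S\right)}\right) - 3 = \left(c + \frac{S + c}{-5 - 9 S}\right) - 3 = -3 + c + \frac{S + c}{-5 - 9 S}$)
$\left(-5\right) 4 D{\left(-7,11 \right)} 23 = \left(-5\right) 4 \frac{-15 - 308 + 4 \left(-7\right) + 9 \cdot 11 \left(-7\right)}{5 + 9 \cdot 11} \cdot 23 = - 20 \frac{-15 - 308 - 28 - 693}{5 + 99} \cdot 23 = - 20 \cdot \frac{1}{104} \left(-1044\right) 23 = \left(-20\right) \left(- \frac{261}{26}\right) 23 = \frac{2610}{13} \cdot 23 = \frac{60030}{13}$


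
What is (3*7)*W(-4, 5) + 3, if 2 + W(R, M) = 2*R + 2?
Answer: -165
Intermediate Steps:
W(R, M) = 2*R (W(R, M) = -2 + (2*R + 2) = -2 + (2 + 2*R) = 2*R)
(3*7)*W(-4, 5) + 3 = (3*7)*(2*(-4)) + 3 = 21*(-8) + 3 = -168 + 3 = -165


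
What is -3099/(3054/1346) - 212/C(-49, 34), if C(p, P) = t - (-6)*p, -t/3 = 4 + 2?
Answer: -54199325/39702 ≈ -1365.2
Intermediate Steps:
t = -18 (t = -3*(4 + 2) = -3*6 = -18)
C(p, P) = -18 + 6*p (C(p, P) = -18 - (-6)*p = -18 + 6*p)
-3099/(3054/1346) - 212/C(-49, 34) = -3099/(3054/1346) - 212/(-18 + 6*(-49)) = -3099/(3054*(1/1346)) - 212/(-18 - 294) = -3099/1527/673 - 212/(-312) = -3099*673/1527 - 212*(-1/312) = -695209/509 + 53/78 = -54199325/39702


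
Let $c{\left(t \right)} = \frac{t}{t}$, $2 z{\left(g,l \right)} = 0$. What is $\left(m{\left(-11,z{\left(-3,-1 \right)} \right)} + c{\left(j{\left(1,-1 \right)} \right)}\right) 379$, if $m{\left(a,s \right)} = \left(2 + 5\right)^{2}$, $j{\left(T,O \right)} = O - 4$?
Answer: $18950$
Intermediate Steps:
$j{\left(T,O \right)} = -4 + O$ ($j{\left(T,O \right)} = O - 4 = -4 + O$)
$z{\left(g,l \right)} = 0$ ($z{\left(g,l \right)} = \frac{1}{2} \cdot 0 = 0$)
$c{\left(t \right)} = 1$
$m{\left(a,s \right)} = 49$ ($m{\left(a,s \right)} = 7^{2} = 49$)
$\left(m{\left(-11,z{\left(-3,-1 \right)} \right)} + c{\left(j{\left(1,-1 \right)} \right)}\right) 379 = \left(49 + 1\right) 379 = 50 \cdot 379 = 18950$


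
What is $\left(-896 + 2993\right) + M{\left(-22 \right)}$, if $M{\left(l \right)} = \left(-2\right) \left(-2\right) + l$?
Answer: $2079$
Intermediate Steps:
$M{\left(l \right)} = 4 + l$
$\left(-896 + 2993\right) + M{\left(-22 \right)} = \left(-896 + 2993\right) + \left(4 - 22\right) = 2097 - 18 = 2079$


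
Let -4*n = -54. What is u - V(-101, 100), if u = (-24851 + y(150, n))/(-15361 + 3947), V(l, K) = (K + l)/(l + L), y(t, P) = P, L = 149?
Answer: 601807/273936 ≈ 2.1969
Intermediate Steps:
n = 27/2 (n = -1/4*(-54) = 27/2 ≈ 13.500)
V(l, K) = (K + l)/(149 + l) (V(l, K) = (K + l)/(l + 149) = (K + l)/(149 + l))
u = 49675/22828 (u = (-24851 + 27/2)/(-15361 + 3947) = -49675/2/(-11414) = -49675/2*(-1/11414) = 49675/22828 ≈ 2.1761)
u - V(-101, 100) = 49675/22828 - (100 - 101)/(149 - 101) = 49675/22828 - (-1)/48 = 49675/22828 - 1*(-1/48) = 49675/22828 + 1/48 = 601807/273936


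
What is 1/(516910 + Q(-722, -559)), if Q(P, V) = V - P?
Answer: 1/517073 ≈ 1.9340e-6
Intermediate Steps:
1/(516910 + Q(-722, -559)) = 1/(516910 + (-559 - 1*(-722))) = 1/(516910 + (-559 + 722)) = 1/(516910 + 163) = 1/517073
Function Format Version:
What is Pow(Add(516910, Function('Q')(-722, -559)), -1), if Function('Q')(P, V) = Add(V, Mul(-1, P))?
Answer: Rational(1, 517073) ≈ 1.9340e-6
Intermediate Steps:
Pow(Add(516910, Function('Q')(-722, -559)), -1) = Pow(Add(516910, Add(-559, Mul(-1, -722))), -1) = Pow(Add(516910, Add(-559, 722)), -1) = Pow(Add(516910, 163), -1) = Pow(517073, -1) = Rational(1, 517073)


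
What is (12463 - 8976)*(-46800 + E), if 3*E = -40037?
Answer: -629183819/3 ≈ -2.0973e+8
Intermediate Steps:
E = -40037/3 (E = (⅓)*(-40037) = -40037/3 ≈ -13346.)
(12463 - 8976)*(-46800 + E) = (12463 - 8976)*(-46800 - 40037/3) = 3487*(-180437/3) = -629183819/3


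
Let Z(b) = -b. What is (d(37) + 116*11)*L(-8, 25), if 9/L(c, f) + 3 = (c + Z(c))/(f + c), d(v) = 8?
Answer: -3852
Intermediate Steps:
L(c, f) = -3 (L(c, f) = 9/(-3 + (c - c)/(f + c)) = 9/(-3 + 0/(c + f)) = 9/(-3 + 0) = 9/(-3) = 9*(-1/3) = -3)
(d(37) + 116*11)*L(-8, 25) = (8 + 116*11)*(-3) = (8 + 1276)*(-3) = 1284*(-3) = -3852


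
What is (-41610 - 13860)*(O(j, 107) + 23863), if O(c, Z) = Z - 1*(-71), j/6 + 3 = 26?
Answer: -1333554270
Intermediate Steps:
j = 138 (j = -18 + 6*26 = -18 + 156 = 138)
O(c, Z) = 71 + Z (O(c, Z) = Z + 71 = 71 + Z)
(-41610 - 13860)*(O(j, 107) + 23863) = (-41610 - 13860)*((71 + 107) + 23863) = -55470*(178 + 23863) = -55470*24041 = -1333554270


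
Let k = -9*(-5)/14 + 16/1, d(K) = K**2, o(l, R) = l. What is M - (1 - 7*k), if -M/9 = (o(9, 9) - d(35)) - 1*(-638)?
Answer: 10671/2 ≈ 5335.5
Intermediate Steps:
k = 269/14 (k = 45*(1/14) + 16*1 = 45/14 + 16 = 269/14 ≈ 19.214)
M = 5202 (M = -9*((9 - 1*35**2) - 1*(-638)) = -9*((9 - 1*1225) + 638) = -9*((9 - 1225) + 638) = -9*(-1216 + 638) = -9*(-578) = 5202)
M - (1 - 7*k) = 5202 - (1 - 7*269/14) = 5202 - (1 - 269/2) = 5202 - 1*(-267/2) = 5202 + 267/2 = 10671/2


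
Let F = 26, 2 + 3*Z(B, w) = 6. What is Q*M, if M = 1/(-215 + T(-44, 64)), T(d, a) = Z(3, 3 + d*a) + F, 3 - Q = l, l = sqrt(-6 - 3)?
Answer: -9/563 + 9*I/563 ≈ -0.015986 + 0.015986*I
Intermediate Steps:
Z(B, w) = 4/3 (Z(B, w) = -2/3 + (1/3)*6 = -2/3 + 2 = 4/3)
l = 3*I (l = sqrt(-9) = 3*I ≈ 3.0*I)
Q = 3 - 3*I ≈ 3.0 - 3.0*I
T(d, a) = 82/3 (T(d, a) = 4/3 + 26 = 82/3)
M = -3/563 (M = 1/(-215 + 82/3) = 1/(-563/3) = -3/563 ≈ -0.0053286)
Q*M = (3 - 3*I)*(-3/563) = -9/563 + 9*I/563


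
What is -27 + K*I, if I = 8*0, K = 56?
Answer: -27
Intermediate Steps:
I = 0
-27 + K*I = -27 + 56*0 = -27 + 0 = -27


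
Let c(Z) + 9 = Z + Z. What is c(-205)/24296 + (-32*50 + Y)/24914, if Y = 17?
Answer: -24449767/302655272 ≈ -0.080784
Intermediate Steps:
c(Z) = -9 + 2*Z (c(Z) = -9 + (Z + Z) = -9 + 2*Z)
c(-205)/24296 + (-32*50 + Y)/24914 = (-9 + 2*(-205))/24296 + (-32*50 + 17)/24914 = (-9 - 410)*(1/24296) + (-1600 + 17)*(1/24914) = -419*1/24296 - 1583*1/24914 = -419/24296 - 1583/24914 = -24449767/302655272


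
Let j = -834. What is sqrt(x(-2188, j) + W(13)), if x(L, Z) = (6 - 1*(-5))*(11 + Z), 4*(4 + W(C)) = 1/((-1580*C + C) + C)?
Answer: I*sqrt(15245618993202)/41028 ≈ 95.168*I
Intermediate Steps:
W(C) = -4 - 1/(6312*C) (W(C) = -4 + 1/(4*((-1580*C + C) + C)) = -4 + 1/(4*(-1579*C + C)) = -4 + 1/(4*((-1578*C))) = -4 + (-1/(1578*C))/4 = -4 - 1/(6312*C))
x(L, Z) = 121 + 11*Z (x(L, Z) = (6 + 5)*(11 + Z) = 11*(11 + Z) = 121 + 11*Z)
sqrt(x(-2188, j) + W(13)) = sqrt((121 + 11*(-834)) + (-4 - 1/6312/13)) = sqrt((121 - 9174) + (-4 - 1/6312*1/13)) = sqrt(-9053 + (-4 - 1/82056)) = sqrt(-9053 - 328225/82056) = sqrt(-743181193/82056) = I*sqrt(15245618993202)/41028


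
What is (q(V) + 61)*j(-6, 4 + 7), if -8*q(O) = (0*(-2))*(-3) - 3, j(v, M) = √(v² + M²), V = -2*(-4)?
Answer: 491*√157/8 ≈ 769.03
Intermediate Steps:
V = 8
j(v, M) = √(M² + v²)
q(O) = 3/8 (q(O) = -((0*(-2))*(-3) - 3)/8 = -(0*(-3) - 3)/8 = -(0 - 3)/8 = -⅛*(-3) = 3/8)
(q(V) + 61)*j(-6, 4 + 7) = (3/8 + 61)*√((4 + 7)² + (-6)²) = 491*√(11² + 36)/8 = 491*√(121 + 36)/8 = 491*√157/8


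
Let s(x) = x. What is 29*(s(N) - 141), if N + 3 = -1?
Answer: -4205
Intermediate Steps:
N = -4 (N = -3 - 1 = -4)
29*(s(N) - 141) = 29*(-4 - 141) = 29*(-145) = -4205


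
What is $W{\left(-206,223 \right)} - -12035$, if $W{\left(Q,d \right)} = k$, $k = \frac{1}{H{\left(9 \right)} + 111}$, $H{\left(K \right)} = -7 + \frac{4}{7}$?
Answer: $\frac{8809627}{732} \approx 12035.0$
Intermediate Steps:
$H{\left(K \right)} = - \frac{45}{7}$ ($H{\left(K \right)} = -7 + 4 \cdot \frac{1}{7} = -7 + \frac{4}{7} = - \frac{45}{7}$)
$k = \frac{7}{732}$ ($k = \frac{1}{- \frac{45}{7} + 111} = \frac{1}{\frac{732}{7}} = \frac{7}{732} \approx 0.0095628$)
$W{\left(Q,d \right)} = \frac{7}{732}$
$W{\left(-206,223 \right)} - -12035 = \frac{7}{732} - -12035 = \frac{7}{732} + 12035 = \frac{8809627}{732}$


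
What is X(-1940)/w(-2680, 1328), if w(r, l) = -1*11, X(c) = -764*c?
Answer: -1482160/11 ≈ -1.3474e+5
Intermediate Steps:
w(r, l) = -11
X(-1940)/w(-2680, 1328) = -764*(-1940)/(-11) = 1482160*(-1/11) = -1482160/11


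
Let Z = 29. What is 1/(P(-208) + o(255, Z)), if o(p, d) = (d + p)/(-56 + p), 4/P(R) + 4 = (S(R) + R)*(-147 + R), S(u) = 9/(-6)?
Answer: 29598663/42242900 ≈ 0.70068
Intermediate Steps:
S(u) = -3/2 (S(u) = 9*(-1/6) = -3/2)
P(R) = 4/(-4 + (-147 + R)*(-3/2 + R)) (P(R) = 4/(-4 + (-3/2 + R)*(-147 + R)) = 4/(-4 + (-147 + R)*(-3/2 + R)))
o(p, d) = (d + p)/(-56 + p)
1/(P(-208) + o(255, Z)) = 1/(8/(433 - 297*(-208) + 2*(-208)**2) + (29 + 255)/(-56 + 255)) = 1/(8/(433 + 61776 + 2*43264) + 284/199) = 1/(8/(433 + 61776 + 86528) + (1/199)*284) = 1/(8/148737 + 284/199) = 1/(42242900/29598663) = 29598663/42242900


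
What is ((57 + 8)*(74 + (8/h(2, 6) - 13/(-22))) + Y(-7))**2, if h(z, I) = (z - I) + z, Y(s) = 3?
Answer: 10203222121/484 ≈ 2.1081e+7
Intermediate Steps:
h(z, I) = -I + 2*z
((57 + 8)*(74 + (8/h(2, 6) - 13/(-22))) + Y(-7))**2 = ((57 + 8)*(74 + (8/(-1*6 + 2*2) - 13/(-22))) + 3)**2 = (65*(74 + (8/(-6 + 4) - 13*(-1/22))) + 3)**2 = (65*(74 + (8/(-2) + 13/22)) + 3)**2 = (65*(74 + (8*(-1/2) + 13/22)) + 3)**2 = (65*(74 + (-4 + 13/22)) + 3)**2 = (65*(74 - 75/22) + 3)**2 = (65*(1553/22) + 3)**2 = (100945/22 + 3)**2 = (101011/22)**2 = 10203222121/484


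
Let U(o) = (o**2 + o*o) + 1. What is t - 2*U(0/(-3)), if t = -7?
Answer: -9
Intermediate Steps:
U(o) = 1 + 2*o**2 (U(o) = (o**2 + o**2) + 1 = 2*o**2 + 1 = 1 + 2*o**2)
t - 2*U(0/(-3)) = -7 - 2*(1 + 2*(0/(-3))**2) = -7 - 2*(1 + 2*(0*(-1/3))**2) = -7 - 2*(1 + 2*0**2) = -7 - 2*(1 + 2*0) = -7 - 2*(1 + 0) = -7 - 2*1 = -7 - 2 = -9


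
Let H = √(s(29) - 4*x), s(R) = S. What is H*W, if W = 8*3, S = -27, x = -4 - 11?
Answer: 24*√33 ≈ 137.87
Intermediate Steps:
x = -15
s(R) = -27
W = 24
H = √33 (H = √(-27 - 4*(-15)) = √(-27 + 60) = √33 ≈ 5.7446)
H*W = √33*24 = 24*√33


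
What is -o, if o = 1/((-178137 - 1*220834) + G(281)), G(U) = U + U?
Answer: 1/398409 ≈ 2.5100e-6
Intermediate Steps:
G(U) = 2*U
o = -1/398409 (o = 1/((-178137 - 1*220834) + 2*281) = 1/((-178137 - 220834) + 562) = 1/(-398971 + 562) = 1/(-398409) = -1/398409 ≈ -2.5100e-6)
-o = -1*(-1/398409) = 1/398409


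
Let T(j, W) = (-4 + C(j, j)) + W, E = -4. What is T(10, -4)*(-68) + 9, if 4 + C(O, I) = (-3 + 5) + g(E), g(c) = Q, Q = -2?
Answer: 825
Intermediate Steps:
g(c) = -2
C(O, I) = -4 (C(O, I) = -4 + ((-3 + 5) - 2) = -4 + (2 - 2) = -4 + 0 = -4)
T(j, W) = -8 + W (T(j, W) = (-4 - 4) + W = -8 + W)
T(10, -4)*(-68) + 9 = (-8 - 4)*(-68) + 9 = -12*(-68) + 9 = 816 + 9 = 825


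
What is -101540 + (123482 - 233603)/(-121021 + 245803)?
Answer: -4223491467/41594 ≈ -1.0154e+5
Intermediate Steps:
-101540 + (123482 - 233603)/(-121021 + 245803) = -101540 - 110121/124782 = -101540 - 110121*1/124782 = -101540 - 36707/41594 = -4223491467/41594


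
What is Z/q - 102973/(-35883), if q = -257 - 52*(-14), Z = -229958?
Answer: -2734360877/5633631 ≈ -485.36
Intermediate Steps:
q = 471 (q = -257 + 728 = 471)
Z/q - 102973/(-35883) = -229958/471 - 102973/(-35883) = -229958*1/471 - 102973*(-1/35883) = -229958/471 + 102973/35883 = -2734360877/5633631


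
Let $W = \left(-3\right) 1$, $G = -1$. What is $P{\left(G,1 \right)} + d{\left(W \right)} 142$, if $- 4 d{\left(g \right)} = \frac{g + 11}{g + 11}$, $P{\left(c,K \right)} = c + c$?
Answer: $- \frac{75}{2} \approx -37.5$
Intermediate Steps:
$W = -3$
$P{\left(c,K \right)} = 2 c$
$d{\left(g \right)} = - \frac{1}{4}$ ($d{\left(g \right)} = - \frac{\left(g + 11\right) \frac{1}{g + 11}}{4} = - \frac{\left(11 + g\right) \frac{1}{11 + g}}{4} = \left(- \frac{1}{4}\right) 1 = - \frac{1}{4}$)
$P{\left(G,1 \right)} + d{\left(W \right)} 142 = 2 \left(-1\right) - \frac{71}{2} = -2 - \frac{71}{2} = - \frac{75}{2}$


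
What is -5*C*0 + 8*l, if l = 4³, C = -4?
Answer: 512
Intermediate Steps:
l = 64
-5*C*0 + 8*l = -5*(-4)*0 + 8*64 = 20*0 + 512 = 0 + 512 = 512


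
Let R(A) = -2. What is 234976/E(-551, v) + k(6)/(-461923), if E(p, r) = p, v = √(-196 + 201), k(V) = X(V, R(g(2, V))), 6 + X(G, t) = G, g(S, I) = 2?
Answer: -234976/551 ≈ -426.45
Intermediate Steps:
X(G, t) = -6 + G
k(V) = -6 + V
v = √5 ≈ 2.2361
234976/E(-551, v) + k(6)/(-461923) = 234976/(-551) + (-6 + 6)/(-461923) = 234976*(-1/551) + 0*(-1/461923) = -234976/551 + 0 = -234976/551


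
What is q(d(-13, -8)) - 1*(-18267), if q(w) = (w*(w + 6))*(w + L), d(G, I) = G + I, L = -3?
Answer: 10707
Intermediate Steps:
q(w) = w*(-3 + w)*(6 + w) (q(w) = (w*(w + 6))*(w - 3) = (w*(6 + w))*(-3 + w) = w*(-3 + w)*(6 + w))
q(d(-13, -8)) - 1*(-18267) = (-13 - 8)*(-18 + (-13 - 8)**2 + 3*(-13 - 8)) - 1*(-18267) = -21*(-18 + (-21)**2 + 3*(-21)) + 18267 = -21*(-18 + 441 - 63) + 18267 = -21*360 + 18267 = -7560 + 18267 = 10707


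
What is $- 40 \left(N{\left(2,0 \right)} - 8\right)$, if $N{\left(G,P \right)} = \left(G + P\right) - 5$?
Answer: $440$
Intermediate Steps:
$N{\left(G,P \right)} = -5 + G + P$
$- 40 \left(N{\left(2,0 \right)} - 8\right) = - 40 \left(\left(-5 + 2 + 0\right) - 8\right) = - 40 \left(-3 - 8\right) = \left(-40\right) \left(-11\right) = 440$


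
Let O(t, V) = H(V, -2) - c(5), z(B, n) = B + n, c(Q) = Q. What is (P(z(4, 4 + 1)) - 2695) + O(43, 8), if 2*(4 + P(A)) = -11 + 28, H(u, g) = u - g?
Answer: -5371/2 ≈ -2685.5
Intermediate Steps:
P(A) = 9/2 (P(A) = -4 + (-11 + 28)/2 = -4 + (½)*17 = -4 + 17/2 = 9/2)
O(t, V) = -3 + V (O(t, V) = (V - 1*(-2)) - 1*5 = (V + 2) - 5 = (2 + V) - 5 = -3 + V)
(P(z(4, 4 + 1)) - 2695) + O(43, 8) = (9/2 - 2695) + (-3 + 8) = -5381/2 + 5 = -5371/2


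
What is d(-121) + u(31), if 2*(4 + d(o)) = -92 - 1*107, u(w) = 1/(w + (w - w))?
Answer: -6415/62 ≈ -103.47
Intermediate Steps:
u(w) = 1/w (u(w) = 1/(w + 0) = 1/w)
d(o) = -207/2 (d(o) = -4 + (-92 - 1*107)/2 = -4 + (-92 - 107)/2 = -4 + (½)*(-199) = -4 - 199/2 = -207/2)
d(-121) + u(31) = -207/2 + 1/31 = -6415/62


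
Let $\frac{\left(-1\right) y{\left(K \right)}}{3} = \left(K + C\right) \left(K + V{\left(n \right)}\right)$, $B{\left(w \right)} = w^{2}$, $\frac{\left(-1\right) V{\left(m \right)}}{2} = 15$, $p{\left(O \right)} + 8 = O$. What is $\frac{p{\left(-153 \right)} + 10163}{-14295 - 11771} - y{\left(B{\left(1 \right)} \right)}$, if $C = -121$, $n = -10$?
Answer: $\frac{136059519}{13033} \approx 10440.0$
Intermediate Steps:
$p{\left(O \right)} = -8 + O$
$V{\left(m \right)} = -30$ ($V{\left(m \right)} = \left(-2\right) 15 = -30$)
$y{\left(K \right)} = - 3 \left(-121 + K\right) \left(-30 + K\right)$ ($y{\left(K \right)} = - 3 \left(K - 121\right) \left(K - 30\right) = - 3 \left(-121 + K\right) \left(-30 + K\right)$)
$\frac{p{\left(-153 \right)} + 10163}{-14295 - 11771} - y{\left(B{\left(1 \right)} \right)} = \frac{\left(-8 - 153\right) + 10163}{-14295 - 11771} - \left(-10890 - 3 \left(1^{2}\right)^{2} + 453 \cdot 1^{2}\right) = \frac{-161 + 10163}{-26066} - \left(-10890 - 3 \cdot 1^{2} + 453 \cdot 1\right) = 10002 \left(- \frac{1}{26066}\right) - \left(-10890 - 3 + 453\right) = - \frac{5001}{13033} - \left(-10890 - 3 + 453\right) = - \frac{5001}{13033} - -10440 = - \frac{5001}{13033} + 10440 = \frac{136059519}{13033}$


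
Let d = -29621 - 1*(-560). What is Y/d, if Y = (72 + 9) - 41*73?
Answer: 2912/29061 ≈ 0.10020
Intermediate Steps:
d = -29061 (d = -29621 + 560 = -29061)
Y = -2912 (Y = 81 - 2993 = -2912)
Y/d = -2912/(-29061) = -2912*(-1/29061) = 2912/29061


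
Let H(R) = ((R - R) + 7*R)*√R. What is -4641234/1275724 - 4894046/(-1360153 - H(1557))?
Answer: 47756443078567484/132760048281582703 - 80010311031*√173/832531477226 ≈ -0.90434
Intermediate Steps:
H(R) = 7*R^(3/2) (H(R) = (0 + 7*R)*√R = (7*R)*√R = 7*R^(3/2))
-4641234/1275724 - 4894046/(-1360153 - H(1557)) = -4641234/1275724 - 4894046/(-1360153 - 7*1557^(3/2)) = -4641234*1/1275724 - 4894046/(-1360153 - 7*4671*√173) = -2320617/637862 - 4894046/(-1360153 - 32697*√173)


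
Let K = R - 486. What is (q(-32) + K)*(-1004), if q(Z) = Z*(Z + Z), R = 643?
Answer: -2213820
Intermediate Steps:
K = 157 (K = 643 - 486 = 157)
q(Z) = 2*Z² (q(Z) = Z*(2*Z) = 2*Z²)
(q(-32) + K)*(-1004) = (2*(-32)² + 157)*(-1004) = (2*1024 + 157)*(-1004) = (2048 + 157)*(-1004) = 2205*(-1004) = -2213820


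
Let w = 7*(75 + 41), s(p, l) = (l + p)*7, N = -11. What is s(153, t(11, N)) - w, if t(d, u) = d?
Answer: 336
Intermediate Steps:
s(p, l) = 7*l + 7*p
w = 812 (w = 7*116 = 812)
s(153, t(11, N)) - w = (7*11 + 7*153) - 1*812 = (77 + 1071) - 812 = 1148 - 812 = 336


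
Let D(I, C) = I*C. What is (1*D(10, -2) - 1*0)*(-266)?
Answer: 5320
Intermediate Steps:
D(I, C) = C*I
(1*D(10, -2) - 1*0)*(-266) = (1*(-2*10) - 1*0)*(-266) = (1*(-20) + 0)*(-266) = (-20 + 0)*(-266) = -20*(-266) = 5320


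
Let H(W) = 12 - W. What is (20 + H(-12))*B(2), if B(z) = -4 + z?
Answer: -88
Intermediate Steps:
(20 + H(-12))*B(2) = (20 + (12 - 1*(-12)))*(-4 + 2) = (20 + (12 + 12))*(-2) = (20 + 24)*(-2) = 44*(-2) = -88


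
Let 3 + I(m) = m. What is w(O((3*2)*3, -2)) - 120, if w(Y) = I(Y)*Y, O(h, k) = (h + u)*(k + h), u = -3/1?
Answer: 56760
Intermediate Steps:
u = -3 (u = -3*1 = -3)
I(m) = -3 + m
O(h, k) = (-3 + h)*(h + k) (O(h, k) = (h - 3)*(k + h) = (-3 + h)*(h + k))
w(Y) = Y*(-3 + Y) (w(Y) = (-3 + Y)*Y = Y*(-3 + Y))
w(O((3*2)*3, -2)) - 120 = (((3*2)*3)**2 - 3*3*2*3 - 3*(-2) + ((3*2)*3)*(-2))*(-3 + (((3*2)*3)**2 - 3*3*2*3 - 3*(-2) + ((3*2)*3)*(-2))) - 120 = ((6*3)**2 - 18*3 + 6 + (6*3)*(-2))*(-3 + ((6*3)**2 - 18*3 + 6 + (6*3)*(-2))) - 120 = (18**2 - 3*18 + 6 + 18*(-2))*(-3 + (18**2 - 3*18 + 6 + 18*(-2))) - 120 = (324 - 54 + 6 - 36)*(-3 + (324 - 54 + 6 - 36)) - 120 = 240*(-3 + 240) - 120 = 240*237 - 120 = 56880 - 120 = 56760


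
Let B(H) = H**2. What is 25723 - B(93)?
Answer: 17074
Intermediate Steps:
25723 - B(93) = 25723 - 1*93**2 = 25723 - 1*8649 = 25723 - 8649 = 17074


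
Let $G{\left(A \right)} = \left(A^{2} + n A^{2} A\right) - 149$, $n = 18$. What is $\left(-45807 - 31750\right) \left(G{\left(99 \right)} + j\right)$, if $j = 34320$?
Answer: $-1357972968178$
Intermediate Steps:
$G{\left(A \right)} = -149 + A^{2} + 18 A^{3}$ ($G{\left(A \right)} = \left(A^{2} + 18 A^{2} A\right) - 149 = \left(A^{2} + 18 A^{3}\right) - 149 = -149 + A^{2} + 18 A^{3}$)
$\left(-45807 - 31750\right) \left(G{\left(99 \right)} + j\right) = \left(-45807 - 31750\right) \left(\left(-149 + 99^{2} + 18 \cdot 99^{3}\right) + 34320\right) = - 77557 \left(\left(-149 + 9801 + 18 \cdot 970299\right) + 34320\right) = - 77557 \left(\left(-149 + 9801 + 17465382\right) + 34320\right) = - 77557 \left(17475034 + 34320\right) = \left(-77557\right) 17509354 = -1357972968178$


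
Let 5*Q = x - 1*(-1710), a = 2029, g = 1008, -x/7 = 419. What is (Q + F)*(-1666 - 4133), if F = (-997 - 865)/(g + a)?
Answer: 21592930239/15185 ≈ 1.4220e+6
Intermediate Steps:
x = -2933 (x = -7*419 = -2933)
F = -1862/3037 (F = (-997 - 865)/(1008 + 2029) = -1862/3037 ≈ -0.61310)
Q = -1223/5 (Q = (-2933 - 1*(-1710))/5 = (-2933 + 1710)/5 = (1/5)*(-1223) = -1223/5 ≈ -244.60)
(Q + F)*(-1666 - 4133) = (-1223/5 - 1862/3037)*(-1666 - 4133) = -3723561/15185*(-5799) = 21592930239/15185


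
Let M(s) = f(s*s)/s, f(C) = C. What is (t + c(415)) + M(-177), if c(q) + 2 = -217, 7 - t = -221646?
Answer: 221257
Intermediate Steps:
t = 221653 (t = 7 - 1*(-221646) = 7 + 221646 = 221653)
c(q) = -219 (c(q) = -2 - 217 = -219)
M(s) = s (M(s) = (s*s)/s = s**2/s = s)
(t + c(415)) + M(-177) = (221653 - 219) - 177 = 221434 - 177 = 221257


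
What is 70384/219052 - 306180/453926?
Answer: -4390026722/12429174769 ≈ -0.35320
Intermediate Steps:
70384/219052 - 306180/453926 = 70384*(1/219052) - 306180*1/453926 = 17596/54763 - 153090/226963 = -4390026722/12429174769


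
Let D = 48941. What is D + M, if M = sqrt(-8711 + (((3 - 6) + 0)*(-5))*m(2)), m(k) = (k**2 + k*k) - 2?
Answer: 48941 + I*sqrt(8621) ≈ 48941.0 + 92.849*I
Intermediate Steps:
m(k) = -2 + 2*k**2 (m(k) = (k**2 + k**2) - 2 = 2*k**2 - 2 = -2 + 2*k**2)
M = I*sqrt(8621) (M = sqrt(-8711 + (((3 - 6) + 0)*(-5))*(-2 + 2*2**2)) = sqrt(-8711 + ((-3 + 0)*(-5))*(-2 + 2*4)) = sqrt(-8711 + (-3*(-5))*(-2 + 8)) = sqrt(-8711 + 15*6) = sqrt(-8711 + 90) = sqrt(-8621) = I*sqrt(8621) ≈ 92.849*I)
D + M = 48941 + I*sqrt(8621)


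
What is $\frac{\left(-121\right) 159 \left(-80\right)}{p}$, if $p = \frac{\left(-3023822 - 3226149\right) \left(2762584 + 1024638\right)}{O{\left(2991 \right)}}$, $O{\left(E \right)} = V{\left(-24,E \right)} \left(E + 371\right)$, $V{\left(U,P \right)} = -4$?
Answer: $\frac{10349042880}{11835013835281} \approx 0.00087444$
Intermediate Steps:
$O{\left(E \right)} = -1484 - 4 E$ ($O{\left(E \right)} = - 4 \left(E + 371\right) = - 4 \left(371 + E\right) = -1484 - 4 E$)
$p = \frac{11835013835281}{6724}$ ($p = \frac{\left(-3023822 - 3226149\right) \left(2762584 + 1024638\right)}{-1484 - 11964} = \frac{\left(-6249971\right) 3787222}{-1484 - 11964} = - \frac{23670027670562}{-13448} = \left(-23670027670562\right) \left(- \frac{1}{13448}\right) = \frac{11835013835281}{6724} \approx 1.7601 \cdot 10^{9}$)
$\frac{\left(-121\right) 159 \left(-80\right)}{p} = \frac{\left(-121\right) 159 \left(-80\right)}{\frac{11835013835281}{6724}} = \left(-19239\right) \left(-80\right) \frac{6724}{11835013835281} = 1539120 \cdot \frac{6724}{11835013835281} = \frac{10349042880}{11835013835281}$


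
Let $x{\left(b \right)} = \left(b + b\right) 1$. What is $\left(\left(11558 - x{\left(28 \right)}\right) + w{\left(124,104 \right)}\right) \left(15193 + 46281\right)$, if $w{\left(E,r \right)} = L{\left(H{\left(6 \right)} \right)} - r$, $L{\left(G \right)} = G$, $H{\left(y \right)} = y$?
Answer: $701049496$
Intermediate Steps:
$x{\left(b \right)} = 2 b$ ($x{\left(b \right)} = 2 b 1 = 2 b$)
$w{\left(E,r \right)} = 6 - r$
$\left(\left(11558 - x{\left(28 \right)}\right) + w{\left(124,104 \right)}\right) \left(15193 + 46281\right) = \left(\left(11558 - 2 \cdot 28\right) + \left(6 - 104\right)\right) \left(15193 + 46281\right) = \left(\left(11558 - 56\right) + \left(6 - 104\right)\right) 61474 = \left(\left(11558 - 56\right) - 98\right) 61474 = \left(11502 - 98\right) 61474 = 11404 \cdot 61474 = 701049496$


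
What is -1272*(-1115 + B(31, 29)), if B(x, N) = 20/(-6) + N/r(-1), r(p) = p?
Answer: 1459408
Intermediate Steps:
B(x, N) = -10/3 - N (B(x, N) = 20/(-6) + N/(-1) = 20*(-⅙) + N*(-1) = -10/3 - N)
-1272*(-1115 + B(31, 29)) = -1272*(-1115 + (-10/3 - 1*29)) = -1272*(-1115 + (-10/3 - 29)) = -1272*(-1115 - 97/3) = -1272*(-3442/3) = 1459408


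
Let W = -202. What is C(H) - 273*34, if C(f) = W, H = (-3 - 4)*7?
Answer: -9484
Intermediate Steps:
H = -49 (H = -7*7 = -49)
C(f) = -202
C(H) - 273*34 = -202 - 273*34 = -202 - 1*9282 = -202 - 9282 = -9484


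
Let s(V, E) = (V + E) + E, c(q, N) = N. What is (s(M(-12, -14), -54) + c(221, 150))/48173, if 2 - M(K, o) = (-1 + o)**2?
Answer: -181/48173 ≈ -0.0037573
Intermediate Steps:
M(K, o) = 2 - (-1 + o)**2
s(V, E) = V + 2*E (s(V, E) = (E + V) + E = V + 2*E)
(s(M(-12, -14), -54) + c(221, 150))/48173 = (((2 - (-1 - 14)**2) + 2*(-54)) + 150)/48173 = (((2 - 1*(-15)**2) - 108) + 150)*(1/48173) = (((2 - 1*225) - 108) + 150)*(1/48173) = (((2 - 225) - 108) + 150)*(1/48173) = ((-223 - 108) + 150)*(1/48173) = (-331 + 150)*(1/48173) = -181*1/48173 = -181/48173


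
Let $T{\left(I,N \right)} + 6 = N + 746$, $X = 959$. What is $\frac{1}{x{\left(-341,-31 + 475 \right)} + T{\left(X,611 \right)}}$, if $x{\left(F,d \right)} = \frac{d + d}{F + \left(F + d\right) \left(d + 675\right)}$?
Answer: $\frac{28729}{38813101} \approx 0.00074019$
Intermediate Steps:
$T{\left(I,N \right)} = 740 + N$ ($T{\left(I,N \right)} = -6 + \left(N + 746\right) = -6 + \left(746 + N\right) = 740 + N$)
$x{\left(F,d \right)} = \frac{2 d}{F + \left(675 + d\right) \left(F + d\right)}$ ($x{\left(F,d \right)} = \frac{2 d}{F + \left(F + d\right) \left(675 + d\right)} = \frac{2 d}{F + \left(675 + d\right) \left(F + d\right)}$)
$\frac{1}{x{\left(-341,-31 + 475 \right)} + T{\left(X,611 \right)}} = \frac{1}{\frac{2 \left(-31 + 475\right)}{\left(-31 + 475\right)^{2} + 675 \left(-31 + 475\right) + 676 \left(-341\right) - 341 \left(-31 + 475\right)} + \left(740 + 611\right)} = \frac{1}{2 \cdot 444 \frac{1}{444^{2} + 675 \cdot 444 - 230516 - 151404} + 1351} = \frac{1}{2 \cdot 444 \frac{1}{197136 + 299700 - 230516 - 151404} + 1351} = \frac{1}{2 \cdot 444 \cdot \frac{1}{114916} + 1351} = \frac{1}{\frac{222}{28729} + 1351} = \frac{1}{\frac{38813101}{28729}} = \frac{28729}{38813101}$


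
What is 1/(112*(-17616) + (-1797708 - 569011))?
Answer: -1/4339711 ≈ -2.3043e-7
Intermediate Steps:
1/(112*(-17616) + (-1797708 - 569011)) = 1/(-1972992 - 2366719) = 1/(-4339711) = -1/4339711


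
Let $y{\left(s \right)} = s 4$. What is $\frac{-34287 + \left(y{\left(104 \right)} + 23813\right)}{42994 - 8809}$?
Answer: $- \frac{10058}{34185} \approx -0.29422$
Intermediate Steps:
$y{\left(s \right)} = 4 s$
$\frac{-34287 + \left(y{\left(104 \right)} + 23813\right)}{42994 - 8809} = \frac{-34287 + \left(4 \cdot 104 + 23813\right)}{42994 - 8809} = \frac{-34287 + \left(416 + 23813\right)}{34185} = \left(-34287 + 24229\right) \frac{1}{34185} = \left(-10058\right) \frac{1}{34185} = - \frac{10058}{34185}$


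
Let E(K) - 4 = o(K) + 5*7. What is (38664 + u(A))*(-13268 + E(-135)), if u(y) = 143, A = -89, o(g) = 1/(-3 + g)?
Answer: -70846175621/138 ≈ -5.1338e+8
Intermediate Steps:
E(K) = 39 + 1/(-3 + K) (E(K) = 4 + (1/(-3 + K) + 5*7) = 4 + (1/(-3 + K) + 35) = 4 + (35 + 1/(-3 + K)) = 39 + 1/(-3 + K))
(38664 + u(A))*(-13268 + E(-135)) = (38664 + 143)*(-13268 + (-116 + 39*(-135))/(-3 - 135)) = 38807*(-13268 + (-116 - 5265)/(-138)) = 38807*(-13268 - 1/138*(-5381)) = 38807*(-13268 + 5381/138) = 38807*(-1825603/138) = -70846175621/138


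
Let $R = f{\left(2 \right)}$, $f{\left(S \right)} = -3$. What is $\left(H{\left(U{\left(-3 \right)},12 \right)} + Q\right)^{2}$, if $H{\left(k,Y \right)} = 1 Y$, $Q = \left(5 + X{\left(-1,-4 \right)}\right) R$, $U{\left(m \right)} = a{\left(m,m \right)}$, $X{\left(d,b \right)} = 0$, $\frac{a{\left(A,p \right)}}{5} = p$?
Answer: $9$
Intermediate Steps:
$a{\left(A,p \right)} = 5 p$
$R = -3$
$U{\left(m \right)} = 5 m$
$Q = -15$ ($Q = \left(5 + 0\right) \left(-3\right) = 5 \left(-3\right) = -15$)
$H{\left(k,Y \right)} = Y$
$\left(H{\left(U{\left(-3 \right)},12 \right)} + Q\right)^{2} = \left(12 - 15\right)^{2} = \left(-3\right)^{2} = 9$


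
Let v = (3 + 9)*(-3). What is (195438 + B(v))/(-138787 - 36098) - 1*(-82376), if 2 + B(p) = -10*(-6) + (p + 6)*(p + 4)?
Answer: 14406130304/174885 ≈ 82375.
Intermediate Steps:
v = -36 (v = 12*(-3) = -36)
B(p) = 58 + (4 + p)*(6 + p) (B(p) = -2 + (-10*(-6) + (p + 6)*(p + 4)) = -2 + (60 + (6 + p)*(4 + p)) = -2 + (60 + (4 + p)*(6 + p)) = 58 + (4 + p)*(6 + p))
(195438 + B(v))/(-138787 - 36098) - 1*(-82376) = (195438 + (82 + (-36)² + 10*(-36)))/(-138787 - 36098) - 1*(-82376) = (195438 + (82 + 1296 - 360))/(-174885) + 82376 = (195438 + 1018)*(-1/174885) + 82376 = 196456*(-1/174885) + 82376 = -196456/174885 + 82376 = 14406130304/174885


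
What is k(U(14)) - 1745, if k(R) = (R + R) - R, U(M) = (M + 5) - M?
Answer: -1740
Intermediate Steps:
U(M) = 5 (U(M) = (5 + M) - M = 5)
k(R) = R (k(R) = 2*R - R = R)
k(U(14)) - 1745 = 5 - 1745 = -1740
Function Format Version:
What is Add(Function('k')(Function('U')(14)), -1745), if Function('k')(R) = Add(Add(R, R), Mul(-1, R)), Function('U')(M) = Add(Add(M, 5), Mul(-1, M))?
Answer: -1740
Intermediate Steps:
Function('U')(M) = 5 (Function('U')(M) = Add(Add(5, M), Mul(-1, M)) = 5)
Function('k')(R) = R (Function('k')(R) = Add(Mul(2, R), Mul(-1, R)) = R)
Add(Function('k')(Function('U')(14)), -1745) = Add(5, -1745) = -1740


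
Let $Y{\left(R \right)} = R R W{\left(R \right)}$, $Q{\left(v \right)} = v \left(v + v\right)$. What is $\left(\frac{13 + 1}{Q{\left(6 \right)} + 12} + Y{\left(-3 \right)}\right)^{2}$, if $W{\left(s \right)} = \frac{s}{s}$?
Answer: $\frac{3025}{36} \approx 84.028$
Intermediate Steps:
$W{\left(s \right)} = 1$
$Q{\left(v \right)} = 2 v^{2}$ ($Q{\left(v \right)} = v 2 v = 2 v^{2}$)
$Y{\left(R \right)} = R^{2}$ ($Y{\left(R \right)} = R R 1 = R^{2} \cdot 1 = R^{2}$)
$\left(\frac{13 + 1}{Q{\left(6 \right)} + 12} + Y{\left(-3 \right)}\right)^{2} = \left(\frac{13 + 1}{2 \cdot 6^{2} + 12} + \left(-3\right)^{2}\right)^{2} = \left(\frac{14}{2 \cdot 36 + 12} + 9\right)^{2} = \left(\frac{14}{72 + 12} + 9\right)^{2} = \left(\frac{14}{84} + 9\right)^{2} = \left(14 \cdot \frac{1}{84} + 9\right)^{2} = \left(\frac{1}{6} + 9\right)^{2} = \left(\frac{55}{6}\right)^{2} = \frac{3025}{36}$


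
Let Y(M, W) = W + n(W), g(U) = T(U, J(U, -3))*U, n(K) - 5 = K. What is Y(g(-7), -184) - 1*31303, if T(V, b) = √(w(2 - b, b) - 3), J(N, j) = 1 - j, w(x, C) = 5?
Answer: -31666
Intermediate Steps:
n(K) = 5 + K
T(V, b) = √2 (T(V, b) = √(5 - 3) = √2)
g(U) = U*√2 (g(U) = √2*U = U*√2)
Y(M, W) = 5 + 2*W (Y(M, W) = W + (5 + W) = 5 + 2*W)
Y(g(-7), -184) - 1*31303 = (5 + 2*(-184)) - 1*31303 = (5 - 368) - 31303 = -363 - 31303 = -31666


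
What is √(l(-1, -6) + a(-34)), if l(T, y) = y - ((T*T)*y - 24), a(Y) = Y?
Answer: I*√10 ≈ 3.1623*I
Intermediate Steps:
l(T, y) = 24 + y - y*T² (l(T, y) = y - (T²*y - 24) = y - (y*T² - 24) = y - (-24 + y*T²) = y + (24 - y*T²) = 24 + y - y*T²)
√(l(-1, -6) + a(-34)) = √((24 - 6 - 1*(-6)*(-1)²) - 34) = √((24 - 6 - 1*(-6)*1) - 34) = √((24 - 6 + 6) - 34) = √(24 - 34) = √(-10) = I*√10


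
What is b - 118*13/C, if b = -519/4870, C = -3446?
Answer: 2841053/8391010 ≈ 0.33858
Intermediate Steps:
b = -519/4870 (b = -519*1/4870 = -519/4870 ≈ -0.10657)
b - 118*13/C = -519/4870 - 118*13/(-3446) = -519/4870 - 1534*(-1)/3446 = -519/4870 - 1*(-767/1723) = -519/4870 + 767/1723 = 2841053/8391010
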